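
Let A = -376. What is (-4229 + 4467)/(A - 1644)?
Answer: -119/1010 ≈ -0.11782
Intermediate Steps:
(-4229 + 4467)/(A - 1644) = (-4229 + 4467)/(-376 - 1644) = 238/(-2020) = 238*(-1/2020) = -119/1010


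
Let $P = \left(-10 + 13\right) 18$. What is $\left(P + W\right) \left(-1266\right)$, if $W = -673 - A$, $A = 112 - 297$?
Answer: $549444$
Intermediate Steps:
$A = -185$
$P = 54$ ($P = 3 \cdot 18 = 54$)
$W = -488$ ($W = -673 - -185 = -673 + 185 = -488$)
$\left(P + W\right) \left(-1266\right) = \left(54 - 488\right) \left(-1266\right) = \left(-434\right) \left(-1266\right) = 549444$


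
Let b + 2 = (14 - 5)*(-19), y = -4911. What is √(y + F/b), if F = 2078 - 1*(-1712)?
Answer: I*√147636989/173 ≈ 70.235*I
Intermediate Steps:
b = -173 (b = -2 + (14 - 5)*(-19) = -2 + 9*(-19) = -2 - 171 = -173)
F = 3790 (F = 2078 + 1712 = 3790)
√(y + F/b) = √(-4911 + 3790/(-173)) = √(-4911 + 3790*(-1/173)) = √(-4911 - 3790/173) = √(-853393/173) = I*√147636989/173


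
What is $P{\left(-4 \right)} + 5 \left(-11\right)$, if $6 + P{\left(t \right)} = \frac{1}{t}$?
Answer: $- \frac{245}{4} \approx -61.25$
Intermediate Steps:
$P{\left(t \right)} = -6 + \frac{1}{t}$
$P{\left(-4 \right)} + 5 \left(-11\right) = \left(-6 + \frac{1}{-4}\right) + 5 \left(-11\right) = \left(-6 - \frac{1}{4}\right) - 55 = - \frac{25}{4} - 55 = - \frac{245}{4}$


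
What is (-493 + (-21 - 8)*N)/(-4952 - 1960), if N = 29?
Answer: 667/3456 ≈ 0.19300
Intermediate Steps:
(-493 + (-21 - 8)*N)/(-4952 - 1960) = (-493 + (-21 - 8)*29)/(-4952 - 1960) = (-493 - 29*29)/(-6912) = (-493 - 841)*(-1/6912) = -1334*(-1/6912) = 667/3456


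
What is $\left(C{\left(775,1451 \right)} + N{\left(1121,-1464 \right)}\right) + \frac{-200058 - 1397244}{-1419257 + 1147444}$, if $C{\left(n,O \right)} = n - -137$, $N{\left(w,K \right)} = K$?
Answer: $- \frac{148443474}{271813} \approx -546.12$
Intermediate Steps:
$C{\left(n,O \right)} = 137 + n$ ($C{\left(n,O \right)} = n + 137 = 137 + n$)
$\left(C{\left(775,1451 \right)} + N{\left(1121,-1464 \right)}\right) + \frac{-200058 - 1397244}{-1419257 + 1147444} = \left(\left(137 + 775\right) - 1464\right) + \frac{-200058 - 1397244}{-1419257 + 1147444} = \left(912 - 1464\right) - \frac{1597302}{-271813} = -552 - - \frac{1597302}{271813} = -552 + \frac{1597302}{271813} = - \frac{148443474}{271813}$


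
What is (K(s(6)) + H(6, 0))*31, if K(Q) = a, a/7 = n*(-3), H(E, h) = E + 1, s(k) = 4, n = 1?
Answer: -434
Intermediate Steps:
H(E, h) = 1 + E
a = -21 (a = 7*(1*(-3)) = 7*(-3) = -21)
K(Q) = -21
(K(s(6)) + H(6, 0))*31 = (-21 + (1 + 6))*31 = (-21 + 7)*31 = -14*31 = -434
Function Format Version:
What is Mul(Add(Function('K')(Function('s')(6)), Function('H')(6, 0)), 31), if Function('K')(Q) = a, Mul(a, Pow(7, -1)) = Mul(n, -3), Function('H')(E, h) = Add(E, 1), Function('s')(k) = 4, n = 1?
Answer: -434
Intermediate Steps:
Function('H')(E, h) = Add(1, E)
a = -21 (a = Mul(7, Mul(1, -3)) = Mul(7, -3) = -21)
Function('K')(Q) = -21
Mul(Add(Function('K')(Function('s')(6)), Function('H')(6, 0)), 31) = Mul(Add(-21, Add(1, 6)), 31) = Mul(Add(-21, 7), 31) = Mul(-14, 31) = -434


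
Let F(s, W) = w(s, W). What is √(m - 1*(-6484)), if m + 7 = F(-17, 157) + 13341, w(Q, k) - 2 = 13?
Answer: √19833 ≈ 140.83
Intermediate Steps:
w(Q, k) = 15 (w(Q, k) = 2 + 13 = 15)
F(s, W) = 15
m = 13349 (m = -7 + (15 + 13341) = -7 + 13356 = 13349)
√(m - 1*(-6484)) = √(13349 - 1*(-6484)) = √(13349 + 6484) = √19833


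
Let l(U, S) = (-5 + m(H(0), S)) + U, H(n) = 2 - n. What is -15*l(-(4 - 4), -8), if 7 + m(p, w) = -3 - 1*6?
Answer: 315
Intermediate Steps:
m(p, w) = -16 (m(p, w) = -7 + (-3 - 1*6) = -7 + (-3 - 6) = -7 - 9 = -16)
l(U, S) = -21 + U (l(U, S) = (-5 - 16) + U = -21 + U)
-15*l(-(4 - 4), -8) = -15*(-21 - (4 - 4)) = -15*(-21 - 1*0) = -15*(-21 + 0) = -15*(-21) = 315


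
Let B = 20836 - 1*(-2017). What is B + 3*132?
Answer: 23249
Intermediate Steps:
B = 22853 (B = 20836 + 2017 = 22853)
B + 3*132 = 22853 + 3*132 = 22853 + 396 = 23249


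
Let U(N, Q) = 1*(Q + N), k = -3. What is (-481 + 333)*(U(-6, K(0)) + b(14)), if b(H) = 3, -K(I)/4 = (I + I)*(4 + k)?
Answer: 444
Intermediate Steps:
K(I) = -8*I (K(I) = -4*(I + I)*(4 - 3) = -4*2*I = -8*I)
U(N, Q) = N + Q (U(N, Q) = 1*(N + Q) = N + Q)
(-481 + 333)*(U(-6, K(0)) + b(14)) = (-481 + 333)*((-6 - 8*0) + 3) = -148*((-6 + 0) + 3) = -148*(-6 + 3) = -148*(-3) = 444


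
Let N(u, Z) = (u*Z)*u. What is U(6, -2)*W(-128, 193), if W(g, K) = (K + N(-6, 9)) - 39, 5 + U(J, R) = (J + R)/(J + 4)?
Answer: -10994/5 ≈ -2198.8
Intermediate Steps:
U(J, R) = -5 + (J + R)/(4 + J) (U(J, R) = -5 + (J + R)/(J + 4) = -5 + (J + R)/(4 + J))
N(u, Z) = Z*u² (N(u, Z) = (Z*u)*u = Z*u²)
W(g, K) = 285 + K (W(g, K) = (K + 9*(-6)²) - 39 = (K + 9*36) - 39 = (K + 324) - 39 = (324 + K) - 39 = 285 + K)
U(6, -2)*W(-128, 193) = ((-20 - 2 - 4*6)/(4 + 6))*(285 + 193) = ((-20 - 2 - 24)/10)*478 = ((⅒)*(-46))*478 = -23/5*478 = -10994/5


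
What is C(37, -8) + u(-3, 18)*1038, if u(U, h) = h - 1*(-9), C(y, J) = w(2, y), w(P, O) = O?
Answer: 28063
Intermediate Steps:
C(y, J) = y
u(U, h) = 9 + h (u(U, h) = h + 9 = 9 + h)
C(37, -8) + u(-3, 18)*1038 = 37 + (9 + 18)*1038 = 37 + 27*1038 = 37 + 28026 = 28063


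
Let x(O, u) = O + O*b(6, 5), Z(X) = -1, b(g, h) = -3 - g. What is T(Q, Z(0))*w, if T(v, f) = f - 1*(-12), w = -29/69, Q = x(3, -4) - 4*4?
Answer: -319/69 ≈ -4.6232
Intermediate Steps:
x(O, u) = -8*O (x(O, u) = O + O*(-3 - 1*6) = O + O*(-3 - 6) = O + O*(-9) = O - 9*O = -8*O)
Q = -40 (Q = -8*3 - 4*4 = -24 - 16 = -40)
w = -29/69 (w = -29*1/69 = -29/69 ≈ -0.42029)
T(v, f) = 12 + f (T(v, f) = f + 12 = 12 + f)
T(Q, Z(0))*w = (12 - 1)*(-29/69) = 11*(-29/69) = -319/69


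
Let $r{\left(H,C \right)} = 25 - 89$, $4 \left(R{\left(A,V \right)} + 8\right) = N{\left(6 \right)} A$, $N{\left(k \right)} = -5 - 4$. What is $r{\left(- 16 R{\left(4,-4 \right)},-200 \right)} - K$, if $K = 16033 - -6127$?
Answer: $-22224$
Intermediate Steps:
$N{\left(k \right)} = -9$
$K = 22160$ ($K = 16033 + 6127 = 22160$)
$R{\left(A,V \right)} = -8 - \frac{9 A}{4}$ ($R{\left(A,V \right)} = -8 + \frac{\left(-9\right) A}{4} = -8 - \frac{9 A}{4}$)
$r{\left(H,C \right)} = -64$
$r{\left(- 16 R{\left(4,-4 \right)},-200 \right)} - K = -64 - 22160 = -22224$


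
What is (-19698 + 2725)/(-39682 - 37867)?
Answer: 16973/77549 ≈ 0.21887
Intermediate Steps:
(-19698 + 2725)/(-39682 - 37867) = -16973/(-77549) = -16973*(-1/77549) = 16973/77549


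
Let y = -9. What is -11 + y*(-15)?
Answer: 124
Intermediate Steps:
-11 + y*(-15) = -11 - 9*(-15) = -11 + 135 = 124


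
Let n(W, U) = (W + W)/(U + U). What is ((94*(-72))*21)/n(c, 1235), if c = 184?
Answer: -21941010/23 ≈ -9.5396e+5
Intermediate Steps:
n(W, U) = W/U (n(W, U) = (2*W)/((2*U)) = (2*W)*(1/(2*U)) = W/U)
((94*(-72))*21)/n(c, 1235) = ((94*(-72))*21)/((184/1235)) = (-6768*21)/((184*(1/1235))) = -142128/184/1235 = -142128*1235/184 = -21941010/23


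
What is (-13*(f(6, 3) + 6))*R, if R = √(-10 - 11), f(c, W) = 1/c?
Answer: -481*I*√21/6 ≈ -367.37*I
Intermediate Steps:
R = I*√21 (R = √(-21) = I*√21 ≈ 4.5826*I)
(-13*(f(6, 3) + 6))*R = (-13*(1/6 + 6))*(I*√21) = (-13*(⅙ + 6))*(I*√21) = (-13*37/6)*(I*√21) = -481*I*√21/6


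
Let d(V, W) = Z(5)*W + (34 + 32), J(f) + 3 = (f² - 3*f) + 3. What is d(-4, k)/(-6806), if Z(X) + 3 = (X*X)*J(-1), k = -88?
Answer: 4235/3403 ≈ 1.2445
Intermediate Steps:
J(f) = f² - 3*f (J(f) = -3 + ((f² - 3*f) + 3) = -3 + (3 + f² - 3*f) = f² - 3*f)
Z(X) = -3 + 4*X² (Z(X) = -3 + (X*X)*(-(-3 - 1)) = -3 + X²*(-1*(-4)) = -3 + X²*4 = -3 + 4*X²)
d(V, W) = 66 + 97*W (d(V, W) = (-3 + 4*5²)*W + (34 + 32) = (-3 + 4*25)*W + 66 = (-3 + 100)*W + 66 = 97*W + 66 = 66 + 97*W)
d(-4, k)/(-6806) = (66 + 97*(-88))/(-6806) = (66 - 8536)*(-1/6806) = -8470*(-1/6806) = 4235/3403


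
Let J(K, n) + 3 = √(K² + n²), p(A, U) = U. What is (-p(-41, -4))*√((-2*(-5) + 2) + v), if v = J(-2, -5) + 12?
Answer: 4*√(21 + √29) ≈ 20.547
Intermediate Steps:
J(K, n) = -3 + √(K² + n²)
v = 9 + √29 (v = (-3 + √((-2)² + (-5)²)) + 12 = (-3 + √(4 + 25)) + 12 = (-3 + √29) + 12 = 9 + √29 ≈ 14.385)
(-p(-41, -4))*√((-2*(-5) + 2) + v) = (-1*(-4))*√((-2*(-5) + 2) + (9 + √29)) = 4*√((10 + 2) + (9 + √29)) = 4*√(12 + (9 + √29)) = 4*√(21 + √29)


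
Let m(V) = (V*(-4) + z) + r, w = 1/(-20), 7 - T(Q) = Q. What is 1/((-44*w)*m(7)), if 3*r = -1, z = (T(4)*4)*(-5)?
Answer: -3/583 ≈ -0.0051458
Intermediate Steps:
T(Q) = 7 - Q
z = -60 (z = ((7 - 1*4)*4)*(-5) = ((7 - 4)*4)*(-5) = (3*4)*(-5) = 12*(-5) = -60)
r = -1/3 (r = (1/3)*(-1) = -1/3 ≈ -0.33333)
w = -1/20 ≈ -0.050000
m(V) = -181/3 - 4*V (m(V) = (V*(-4) - 60) - 1/3 = (-4*V - 60) - 1/3 = (-60 - 4*V) - 1/3 = -181/3 - 4*V)
1/((-44*w)*m(7)) = 1/((-44*(-1/20))*(-181/3 - 4*7)) = 1/(11*(-181/3 - 28)/5) = 1/((11/5)*(-265/3)) = 1/(-583/3) = -3/583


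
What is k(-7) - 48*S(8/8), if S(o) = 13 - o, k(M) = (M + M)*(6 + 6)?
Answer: -744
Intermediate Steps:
k(M) = 24*M (k(M) = (2*M)*12 = 24*M)
k(-7) - 48*S(8/8) = 24*(-7) - 48*(13 - 8/8) = -168 - 48*(13 - 8/8) = -168 - 48*(13 - 1*1) = -168 - 48*(13 - 1) = -168 - 48*12 = -168 - 576 = -744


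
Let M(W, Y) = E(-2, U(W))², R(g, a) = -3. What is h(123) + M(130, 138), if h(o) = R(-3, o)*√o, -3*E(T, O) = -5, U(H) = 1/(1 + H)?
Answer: 25/9 - 3*√123 ≈ -30.494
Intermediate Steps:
E(T, O) = 5/3 (E(T, O) = -⅓*(-5) = 5/3)
M(W, Y) = 25/9 (M(W, Y) = (5/3)² = 25/9)
h(o) = -3*√o
h(123) + M(130, 138) = -3*√123 + 25/9 = 25/9 - 3*√123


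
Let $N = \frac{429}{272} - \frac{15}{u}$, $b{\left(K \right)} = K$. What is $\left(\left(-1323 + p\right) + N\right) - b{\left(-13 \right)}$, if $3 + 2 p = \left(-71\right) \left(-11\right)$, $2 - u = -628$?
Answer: $- \frac{5251879}{5712} \approx -919.45$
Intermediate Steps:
$u = 630$ ($u = 2 - -628 = 2 + 628 = 630$)
$N = \frac{8873}{5712}$ ($N = \frac{429}{272} - \frac{15}{630} = 429 \cdot \frac{1}{272} - \frac{1}{42} = \frac{429}{272} - \frac{1}{42} = \frac{8873}{5712} \approx 1.5534$)
$p = 389$ ($p = - \frac{3}{2} + \frac{\left(-71\right) \left(-11\right)}{2} = - \frac{3}{2} + \frac{1}{2} \cdot 781 = - \frac{3}{2} + \frac{781}{2} = 389$)
$\left(\left(-1323 + p\right) + N\right) - b{\left(-13 \right)} = \left(\left(-1323 + 389\right) + \frac{8873}{5712}\right) - -13 = \left(-934 + \frac{8873}{5712}\right) + 13 = - \frac{5326135}{5712} + 13 = - \frac{5251879}{5712}$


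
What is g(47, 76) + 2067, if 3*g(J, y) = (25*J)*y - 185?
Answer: 31772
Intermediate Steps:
g(J, y) = -185/3 + 25*J*y/3 (g(J, y) = ((25*J)*y - 185)/3 = (25*J*y - 185)/3 = (-185 + 25*J*y)/3 = -185/3 + 25*J*y/3)
g(47, 76) + 2067 = (-185/3 + (25/3)*47*76) + 2067 = (-185/3 + 89300/3) + 2067 = 29705 + 2067 = 31772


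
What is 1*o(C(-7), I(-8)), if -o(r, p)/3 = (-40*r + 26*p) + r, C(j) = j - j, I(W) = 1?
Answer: -78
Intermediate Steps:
C(j) = 0
o(r, p) = -78*p + 117*r (o(r, p) = -3*((-40*r + 26*p) + r) = -3*(-39*r + 26*p) = -78*p + 117*r)
1*o(C(-7), I(-8)) = 1*(-78*1 + 117*0) = 1*(-78 + 0) = 1*(-78) = -78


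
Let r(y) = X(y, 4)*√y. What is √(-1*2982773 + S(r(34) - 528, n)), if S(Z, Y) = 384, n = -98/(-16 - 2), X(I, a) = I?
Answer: I*√2982389 ≈ 1727.0*I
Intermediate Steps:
r(y) = y^(3/2) (r(y) = y*√y = y^(3/2))
n = 49/9 (n = -98/(-18) = -1/18*(-98) = 49/9 ≈ 5.4444)
√(-1*2982773 + S(r(34) - 528, n)) = √(-1*2982773 + 384) = √(-2982773 + 384) = √(-2982389) = I*√2982389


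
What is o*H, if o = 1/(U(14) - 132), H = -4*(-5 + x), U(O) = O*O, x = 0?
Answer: 5/16 ≈ 0.31250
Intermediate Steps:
U(O) = O**2
H = 20 (H = -4*(-5 + 0) = -4*(-5) = 20)
o = 1/64 (o = 1/(14**2 - 132) = 1/(196 - 132) = 1/64 ≈ 0.015625)
o*H = (1/64)*20 = 5/16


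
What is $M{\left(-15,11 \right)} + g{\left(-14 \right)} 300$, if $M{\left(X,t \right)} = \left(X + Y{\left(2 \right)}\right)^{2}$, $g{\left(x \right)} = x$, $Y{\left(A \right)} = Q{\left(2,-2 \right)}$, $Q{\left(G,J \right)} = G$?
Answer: $-4031$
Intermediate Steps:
$Y{\left(A \right)} = 2$
$M{\left(X,t \right)} = \left(2 + X\right)^{2}$ ($M{\left(X,t \right)} = \left(X + 2\right)^{2} = \left(2 + X\right)^{2}$)
$M{\left(-15,11 \right)} + g{\left(-14 \right)} 300 = \left(2 - 15\right)^{2} - 4200 = \left(-13\right)^{2} - 4200 = 169 - 4200 = -4031$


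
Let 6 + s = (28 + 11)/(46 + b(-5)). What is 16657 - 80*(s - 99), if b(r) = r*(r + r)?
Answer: 50049/2 ≈ 25025.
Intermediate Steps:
b(r) = 2*r² (b(r) = r*(2*r) = 2*r²)
s = -179/32 (s = -6 + (28 + 11)/(46 + 2*(-5)²) = -6 + 39/(46 + 2*25) = -6 + 39/(46 + 50) = -6 + 39/96 = -6 + 39*(1/96) = -6 + 13/32 = -179/32 ≈ -5.5938)
16657 - 80*(s - 99) = 16657 - 80*(-179/32 - 99) = 16657 - 80*(-3347)/32 = 16657 - 1*(-16735/2) = 16657 + 16735/2 = 50049/2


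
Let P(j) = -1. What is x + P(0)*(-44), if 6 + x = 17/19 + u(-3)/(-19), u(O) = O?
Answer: 742/19 ≈ 39.053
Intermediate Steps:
x = -94/19 (x = -6 + (17/19 - 3/(-19)) = -6 + (17*(1/19) - 3*(-1/19)) = -6 + (17/19 + 3/19) = -6 + 20/19 = -94/19 ≈ -4.9474)
x + P(0)*(-44) = -94/19 - 1*(-44) = -94/19 + 44 = 742/19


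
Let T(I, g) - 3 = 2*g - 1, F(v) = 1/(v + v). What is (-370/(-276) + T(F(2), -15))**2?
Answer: 13535041/19044 ≈ 710.72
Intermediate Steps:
F(v) = 1/(2*v)
T(I, g) = 2 + 2*g (T(I, g) = 3 + (2*g - 1) = 3 + (-1 + 2*g) = 2 + 2*g)
(-370/(-276) + T(F(2), -15))**2 = (-370/(-276) + (2 + 2*(-15)))**2 = (-370*(-1/276) + (2 - 30))**2 = (185/138 - 28)**2 = (-3679/138)**2 = 13535041/19044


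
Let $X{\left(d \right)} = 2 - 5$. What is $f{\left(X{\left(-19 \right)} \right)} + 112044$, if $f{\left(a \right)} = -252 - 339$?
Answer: $111453$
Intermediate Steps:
$X{\left(d \right)} = -3$
$f{\left(a \right)} = -591$
$f{\left(X{\left(-19 \right)} \right)} + 112044 = -591 + 112044 = 111453$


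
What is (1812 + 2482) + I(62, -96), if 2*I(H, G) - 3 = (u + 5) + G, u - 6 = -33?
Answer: 8473/2 ≈ 4236.5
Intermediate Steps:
u = -27 (u = 6 - 33 = -27)
I(H, G) = -19/2 + G/2 (I(H, G) = 3/2 + ((-27 + 5) + G)/2 = 3/2 + (-22 + G)/2 = 3/2 + (-11 + G/2) = -19/2 + G/2)
(1812 + 2482) + I(62, -96) = (1812 + 2482) + (-19/2 + (½)*(-96)) = 4294 + (-19/2 - 48) = 4294 - 115/2 = 8473/2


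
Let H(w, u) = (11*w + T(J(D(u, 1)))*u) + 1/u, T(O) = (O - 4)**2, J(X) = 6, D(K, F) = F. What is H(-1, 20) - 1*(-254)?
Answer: 6461/20 ≈ 323.05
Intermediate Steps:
T(O) = (-4 + O)**2
H(w, u) = 1/u + 4*u + 11*w (H(w, u) = (11*w + (-4 + 6)**2*u) + 1/u = (11*w + 2**2*u) + 1/u = (11*w + 4*u) + 1/u = (4*u + 11*w) + 1/u = 1/u + 4*u + 11*w)
H(-1, 20) - 1*(-254) = (1/20 + 4*20 + 11*(-1)) - 1*(-254) = (1/20 + 80 - 11) + 254 = 1381/20 + 254 = 6461/20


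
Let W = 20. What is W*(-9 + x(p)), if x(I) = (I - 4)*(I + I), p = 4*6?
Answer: 19020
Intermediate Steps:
p = 24
x(I) = 2*I*(-4 + I) (x(I) = (-4 + I)*(2*I) = 2*I*(-4 + I))
W*(-9 + x(p)) = 20*(-9 + 2*24*(-4 + 24)) = 20*(-9 + 2*24*20) = 20*(-9 + 960) = 20*951 = 19020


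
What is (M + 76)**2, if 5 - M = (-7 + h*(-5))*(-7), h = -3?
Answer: 18769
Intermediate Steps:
M = 61 (M = 5 - (-7 - 3*(-5))*(-7) = 5 - (-7 + 15)*(-7) = 5 - 8*(-7) = 5 - 1*(-56) = 5 + 56 = 61)
(M + 76)**2 = (61 + 76)**2 = 137**2 = 18769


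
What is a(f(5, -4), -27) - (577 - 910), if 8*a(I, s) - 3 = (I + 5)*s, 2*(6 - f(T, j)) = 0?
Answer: 1185/4 ≈ 296.25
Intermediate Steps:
f(T, j) = 6 (f(T, j) = 6 - ½*0 = 6 + 0 = 6)
a(I, s) = 3/8 + s*(5 + I)/8 (a(I, s) = 3/8 + ((I + 5)*s)/8 = 3/8 + ((5 + I)*s)/8 = 3/8 + (s*(5 + I))/8 = 3/8 + s*(5 + I)/8)
a(f(5, -4), -27) - (577 - 910) = (3/8 + (5/8)*(-27) + (⅛)*6*(-27)) - (577 - 910) = (3/8 - 135/8 - 81/4) - 1*(-333) = -147/4 + 333 = 1185/4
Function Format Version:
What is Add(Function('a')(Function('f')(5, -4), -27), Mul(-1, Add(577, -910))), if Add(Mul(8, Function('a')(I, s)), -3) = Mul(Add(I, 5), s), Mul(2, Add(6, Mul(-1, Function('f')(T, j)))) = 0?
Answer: Rational(1185, 4) ≈ 296.25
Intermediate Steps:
Function('f')(T, j) = 6 (Function('f')(T, j) = Add(6, Mul(Rational(-1, 2), 0)) = Add(6, 0) = 6)
Function('a')(I, s) = Add(Rational(3, 8), Mul(Rational(1, 8), s, Add(5, I))) (Function('a')(I, s) = Add(Rational(3, 8), Mul(Rational(1, 8), Mul(Add(I, 5), s))) = Add(Rational(3, 8), Mul(Rational(1, 8), Mul(Add(5, I), s))) = Add(Rational(3, 8), Mul(Rational(1, 8), Mul(s, Add(5, I)))) = Add(Rational(3, 8), Mul(Rational(1, 8), s, Add(5, I))))
Add(Function('a')(Function('f')(5, -4), -27), Mul(-1, Add(577, -910))) = Add(Add(Rational(3, 8), Mul(Rational(5, 8), -27), Mul(Rational(1, 8), 6, -27)), Mul(-1, Add(577, -910))) = Add(Add(Rational(3, 8), Rational(-135, 8), Rational(-81, 4)), Mul(-1, -333)) = Add(Rational(-147, 4), 333) = Rational(1185, 4)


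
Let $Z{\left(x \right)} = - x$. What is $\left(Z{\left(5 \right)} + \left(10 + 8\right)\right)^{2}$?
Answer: $169$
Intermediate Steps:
$\left(Z{\left(5 \right)} + \left(10 + 8\right)\right)^{2} = \left(\left(-1\right) 5 + \left(10 + 8\right)\right)^{2} = \left(-5 + 18\right)^{2} = 13^{2} = 169$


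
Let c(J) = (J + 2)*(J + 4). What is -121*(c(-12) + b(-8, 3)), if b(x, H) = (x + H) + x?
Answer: -8107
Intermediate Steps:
b(x, H) = H + 2*x (b(x, H) = (H + x) + x = H + 2*x)
c(J) = (2 + J)*(4 + J)
-121*(c(-12) + b(-8, 3)) = -121*((8 + (-12)² + 6*(-12)) + (3 + 2*(-8))) = -121*((8 + 144 - 72) + (3 - 16)) = -121*(80 - 13) = -121*67 = -8107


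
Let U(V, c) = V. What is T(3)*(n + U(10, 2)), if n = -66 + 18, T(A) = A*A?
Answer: -342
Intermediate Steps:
T(A) = A²
n = -48
T(3)*(n + U(10, 2)) = 3²*(-48 + 10) = 9*(-38) = -342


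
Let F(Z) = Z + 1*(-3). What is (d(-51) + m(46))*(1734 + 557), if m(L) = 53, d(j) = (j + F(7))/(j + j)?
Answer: 12492823/102 ≈ 1.2248e+5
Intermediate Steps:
F(Z) = -3 + Z (F(Z) = Z - 3 = -3 + Z)
d(j) = (4 + j)/(2*j) (d(j) = (j + (-3 + 7))/(j + j) = (j + 4)/((2*j)) = (4 + j)*(1/(2*j)) = (4 + j)/(2*j))
(d(-51) + m(46))*(1734 + 557) = ((1/2)*(4 - 51)/(-51) + 53)*(1734 + 557) = ((1/2)*(-1/51)*(-47) + 53)*2291 = (47/102 + 53)*2291 = (5453/102)*2291 = 12492823/102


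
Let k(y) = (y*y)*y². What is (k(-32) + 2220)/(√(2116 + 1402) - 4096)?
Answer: -2152030208/8386849 - 525398*√3518/8386849 ≈ -260.31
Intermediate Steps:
k(y) = y⁴ (k(y) = y²*y² = y⁴)
(k(-32) + 2220)/(√(2116 + 1402) - 4096) = ((-32)⁴ + 2220)/(√(2116 + 1402) - 4096) = (1048576 + 2220)/(√3518 - 4096) = 1050796/(-4096 + √3518)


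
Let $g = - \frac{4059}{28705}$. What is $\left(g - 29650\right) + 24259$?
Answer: $- \frac{154752714}{28705} \approx -5391.1$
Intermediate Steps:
$g = - \frac{4059}{28705}$ ($g = \left(-4059\right) \frac{1}{28705} = - \frac{4059}{28705} \approx -0.1414$)
$\left(g - 29650\right) + 24259 = \left(- \frac{4059}{28705} - 29650\right) + 24259 = - \frac{851107309}{28705} + 24259 = - \frac{154752714}{28705}$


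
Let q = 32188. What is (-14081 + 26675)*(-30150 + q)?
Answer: 25666572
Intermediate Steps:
(-14081 + 26675)*(-30150 + q) = (-14081 + 26675)*(-30150 + 32188) = 12594*2038 = 25666572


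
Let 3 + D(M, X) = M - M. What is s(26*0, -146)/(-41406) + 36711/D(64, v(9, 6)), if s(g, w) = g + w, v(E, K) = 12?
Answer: -253342538/20703 ≈ -12237.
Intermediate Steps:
D(M, X) = -3 (D(M, X) = -3 + (M - M) = -3 + 0 = -3)
s(26*0, -146)/(-41406) + 36711/D(64, v(9, 6)) = (26*0 - 146)/(-41406) + 36711/(-3) = (0 - 146)*(-1/41406) + 36711*(-⅓) = -146*(-1/41406) - 12237 = 73/20703 - 12237 = -253342538/20703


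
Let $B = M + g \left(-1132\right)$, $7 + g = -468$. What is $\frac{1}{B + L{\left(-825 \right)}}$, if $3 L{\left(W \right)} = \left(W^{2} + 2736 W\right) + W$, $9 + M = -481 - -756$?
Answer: $\frac{1}{12166} \approx 8.2196 \cdot 10^{-5}$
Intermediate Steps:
$g = -475$ ($g = -7 - 468 = -475$)
$M = 266$ ($M = -9 - -275 = -9 + \left(-481 + 756\right) = -9 + 275 = 266$)
$B = 537966$ ($B = 266 - -537700 = 266 + 537700 = 537966$)
$L{\left(W \right)} = \frac{W^{2}}{3} + \frac{2737 W}{3}$ ($L{\left(W \right)} = \frac{\left(W^{2} + 2736 W\right) + W}{3} = \frac{W^{2} + 2737 W}{3} = \frac{W^{2}}{3} + \frac{2737 W}{3}$)
$\frac{1}{B + L{\left(-825 \right)}} = \frac{1}{537966 + \frac{1}{3} \left(-825\right) \left(2737 - 825\right)} = \frac{1}{537966 + \frac{1}{3} \left(-825\right) 1912} = \frac{1}{537966 - 525800} = \frac{1}{12166}$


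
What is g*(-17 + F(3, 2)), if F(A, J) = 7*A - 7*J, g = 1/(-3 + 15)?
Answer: -⅚ ≈ -0.83333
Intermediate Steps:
g = 1/12 ≈ 0.083333
F(A, J) = -7*J + 7*A
g*(-17 + F(3, 2)) = (-17 + (-7*2 + 7*3))/12 = (-17 + (-14 + 21))/12 = (-17 + 7)/12 = (1/12)*(-10) = -⅚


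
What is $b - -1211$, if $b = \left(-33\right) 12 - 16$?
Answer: $799$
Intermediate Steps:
$b = -412$ ($b = -396 - 16 = -412$)
$b - -1211 = -412 - -1211 = -412 + 1211 = 799$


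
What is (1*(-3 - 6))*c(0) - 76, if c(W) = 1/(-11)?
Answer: -827/11 ≈ -75.182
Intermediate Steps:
c(W) = -1/11
(1*(-3 - 6))*c(0) - 76 = (1*(-3 - 6))*(-1/11) - 76 = (1*(-9))*(-1/11) - 76 = -9*(-1/11) - 76 = 9/11 - 76 = -827/11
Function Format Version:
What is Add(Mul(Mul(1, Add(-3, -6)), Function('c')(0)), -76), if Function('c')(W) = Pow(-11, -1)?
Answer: Rational(-827, 11) ≈ -75.182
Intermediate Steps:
Function('c')(W) = Rational(-1, 11)
Add(Mul(Mul(1, Add(-3, -6)), Function('c')(0)), -76) = Add(Mul(Mul(1, Add(-3, -6)), Rational(-1, 11)), -76) = Add(Mul(Mul(1, -9), Rational(-1, 11)), -76) = Add(Mul(-9, Rational(-1, 11)), -76) = Add(Rational(9, 11), -76) = Rational(-827, 11)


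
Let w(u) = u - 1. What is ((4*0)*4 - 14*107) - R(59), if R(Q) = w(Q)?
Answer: -1556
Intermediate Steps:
w(u) = -1 + u
R(Q) = -1 + Q
((4*0)*4 - 14*107) - R(59) = ((4*0)*4 - 14*107) - (-1 + 59) = (0*4 - 1498) - 1*58 = (0 - 1498) - 58 = -1498 - 58 = -1556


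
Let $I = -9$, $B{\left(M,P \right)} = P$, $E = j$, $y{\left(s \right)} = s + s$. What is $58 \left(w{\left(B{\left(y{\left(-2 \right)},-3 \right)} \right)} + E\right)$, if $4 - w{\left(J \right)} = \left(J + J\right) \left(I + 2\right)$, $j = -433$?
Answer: $-27318$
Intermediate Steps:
$y{\left(s \right)} = 2 s$
$E = -433$
$w{\left(J \right)} = 4 + 14 J$ ($w{\left(J \right)} = 4 - \left(J + J\right) \left(-9 + 2\right) = 4 - 2 J \left(-7\right) = 4 - - 14 J = 4 + 14 J$)
$58 \left(w{\left(B{\left(y{\left(-2 \right)},-3 \right)} \right)} + E\right) = 58 \left(\left(4 + 14 \left(-3\right)\right) - 433\right) = 58 \left(\left(4 - 42\right) - 433\right) = 58 \left(-38 - 433\right) = 58 \left(-471\right) = -27318$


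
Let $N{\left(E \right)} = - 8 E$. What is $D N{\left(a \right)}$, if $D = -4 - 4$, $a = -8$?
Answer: $-512$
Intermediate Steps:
$D = -8$ ($D = -4 - 4 = -8$)
$D N{\left(a \right)} = - 8 \left(\left(-8\right) \left(-8\right)\right) = \left(-8\right) 64 = -512$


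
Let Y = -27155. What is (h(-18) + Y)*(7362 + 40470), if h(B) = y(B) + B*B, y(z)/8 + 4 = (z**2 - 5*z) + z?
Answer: -1133379240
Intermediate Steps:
y(z) = -32 - 32*z + 8*z**2 (y(z) = -32 + 8*((z**2 - 5*z) + z) = -32 + 8*(z**2 - 4*z) = -32 + (-32*z + 8*z**2) = -32 - 32*z + 8*z**2)
h(B) = -32 - 32*B + 9*B**2 (h(B) = (-32 - 32*B + 8*B**2) + B*B = (-32 - 32*B + 8*B**2) + B**2 = -32 - 32*B + 9*B**2)
(h(-18) + Y)*(7362 + 40470) = ((-32 - 32*(-18) + 9*(-18)**2) - 27155)*(7362 + 40470) = ((-32 + 576 + 9*324) - 27155)*47832 = ((-32 + 576 + 2916) - 27155)*47832 = (3460 - 27155)*47832 = -23695*47832 = -1133379240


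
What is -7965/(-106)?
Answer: 7965/106 ≈ 75.141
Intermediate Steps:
-7965/(-106) = -7965*(-1)/106 = -27*(-295/106) = 7965/106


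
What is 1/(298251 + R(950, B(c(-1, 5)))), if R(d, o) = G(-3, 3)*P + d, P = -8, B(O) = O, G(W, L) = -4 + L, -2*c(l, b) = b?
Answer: 1/299209 ≈ 3.3421e-6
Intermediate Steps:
c(l, b) = -b/2
R(d, o) = 8 + d (R(d, o) = (-4 + 3)*(-8) + d = -1*(-8) + d = 8 + d)
1/(298251 + R(950, B(c(-1, 5)))) = 1/(298251 + (8 + 950)) = 1/(298251 + 958) = 1/299209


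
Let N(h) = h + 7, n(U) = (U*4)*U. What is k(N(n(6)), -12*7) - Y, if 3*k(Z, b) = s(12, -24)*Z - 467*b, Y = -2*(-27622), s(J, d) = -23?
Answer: -129977/3 ≈ -43326.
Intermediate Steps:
Y = 55244
n(U) = 4*U² (n(U) = (4*U)*U = 4*U²)
N(h) = 7 + h
k(Z, b) = -467*b/3 - 23*Z/3 (k(Z, b) = (-23*Z - 467*b)/3 = (-467*b - 23*Z)/3 = -467*b/3 - 23*Z/3)
k(N(n(6)), -12*7) - Y = (-(-1868)*7 - 23*(7 + 4*6²)/3) - 1*55244 = (-467/3*(-84) - 23*(7 + 4*36)/3) - 55244 = (13076 - 23*(7 + 144)/3) - 55244 = (13076 - 23/3*151) - 55244 = (13076 - 3473/3) - 55244 = 35755/3 - 55244 = -129977/3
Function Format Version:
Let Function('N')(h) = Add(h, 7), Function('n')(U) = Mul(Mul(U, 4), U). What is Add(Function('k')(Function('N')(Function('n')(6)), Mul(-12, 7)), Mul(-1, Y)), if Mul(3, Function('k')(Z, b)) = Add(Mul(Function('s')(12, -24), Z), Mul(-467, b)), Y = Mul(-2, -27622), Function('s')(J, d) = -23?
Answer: Rational(-129977, 3) ≈ -43326.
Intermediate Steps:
Y = 55244
Function('n')(U) = Mul(4, Pow(U, 2)) (Function('n')(U) = Mul(Mul(4, U), U) = Mul(4, Pow(U, 2)))
Function('N')(h) = Add(7, h)
Function('k')(Z, b) = Add(Mul(Rational(-467, 3), b), Mul(Rational(-23, 3), Z)) (Function('k')(Z, b) = Mul(Rational(1, 3), Add(Mul(-23, Z), Mul(-467, b))) = Mul(Rational(1, 3), Add(Mul(-467, b), Mul(-23, Z))) = Add(Mul(Rational(-467, 3), b), Mul(Rational(-23, 3), Z)))
Add(Function('k')(Function('N')(Function('n')(6)), Mul(-12, 7)), Mul(-1, Y)) = Add(Add(Mul(Rational(-467, 3), Mul(-12, 7)), Mul(Rational(-23, 3), Add(7, Mul(4, Pow(6, 2))))), Mul(-1, 55244)) = Add(Add(Mul(Rational(-467, 3), -84), Mul(Rational(-23, 3), Add(7, Mul(4, 36)))), -55244) = Add(Add(13076, Mul(Rational(-23, 3), Add(7, 144))), -55244) = Add(Add(13076, Mul(Rational(-23, 3), 151)), -55244) = Add(Add(13076, Rational(-3473, 3)), -55244) = Add(Rational(35755, 3), -55244) = Rational(-129977, 3)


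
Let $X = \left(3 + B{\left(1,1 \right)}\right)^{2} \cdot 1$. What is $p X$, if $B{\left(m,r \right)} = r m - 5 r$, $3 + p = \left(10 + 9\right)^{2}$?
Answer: $358$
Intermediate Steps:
$p = 358$ ($p = -3 + \left(10 + 9\right)^{2} = -3 + 19^{2} = -3 + 361 = 358$)
$B{\left(m,r \right)} = - 5 r + m r$ ($B{\left(m,r \right)} = m r - 5 r = - 5 r + m r$)
$X = 1$ ($X = \left(3 + 1 \left(-5 + 1\right)\right)^{2} \cdot 1 = \left(3 + 1 \left(-4\right)\right)^{2} \cdot 1 = \left(3 - 4\right)^{2} \cdot 1 = \left(-1\right)^{2} \cdot 1 = 1 \cdot 1 = 1$)
$p X = 358 \cdot 1 = 358$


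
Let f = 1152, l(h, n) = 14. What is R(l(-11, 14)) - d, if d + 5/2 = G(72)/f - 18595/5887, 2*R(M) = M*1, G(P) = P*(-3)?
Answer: 1210005/94192 ≈ 12.846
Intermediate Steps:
G(P) = -3*P
R(M) = M/2 (R(M) = (M*1)/2 = M/2)
d = -550661/94192 (d = -5/2 + (-3*72/1152 - 18595/5887) = -5/2 + (-216*1/1152 - 18595*1/5887) = -5/2 + (-3/16 - 18595/5887) = -5/2 - 315181/94192 = -550661/94192 ≈ -5.8462)
R(l(-11, 14)) - d = (½)*14 - 1*(-550661/94192) = 7 + 550661/94192 = 1210005/94192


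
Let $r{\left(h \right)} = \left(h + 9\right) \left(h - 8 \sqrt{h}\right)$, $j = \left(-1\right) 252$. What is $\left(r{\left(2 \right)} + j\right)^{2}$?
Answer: $68388 + 40480 \sqrt{2} \approx 1.2564 \cdot 10^{5}$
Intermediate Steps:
$j = -252$
$r{\left(h \right)} = \left(9 + h\right) \left(h - 8 \sqrt{h}\right)$
$\left(r{\left(2 \right)} + j\right)^{2} = \left(\left(2^{2} - 72 \sqrt{2} - 8 \cdot 2^{\frac{3}{2}} + 9 \cdot 2\right) - 252\right)^{2} = \left(\left(4 - 72 \sqrt{2} - 8 \cdot 2 \sqrt{2} + 18\right) - 252\right)^{2} = \left(\left(4 - 72 \sqrt{2} - 16 \sqrt{2} + 18\right) - 252\right)^{2} = \left(\left(22 - 88 \sqrt{2}\right) - 252\right)^{2} = \left(-230 - 88 \sqrt{2}\right)^{2}$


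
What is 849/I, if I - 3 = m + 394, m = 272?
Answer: 283/223 ≈ 1.2691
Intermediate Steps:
I = 669 (I = 3 + (272 + 394) = 3 + 666 = 669)
849/I = 849/669 = 849*(1/669) = 283/223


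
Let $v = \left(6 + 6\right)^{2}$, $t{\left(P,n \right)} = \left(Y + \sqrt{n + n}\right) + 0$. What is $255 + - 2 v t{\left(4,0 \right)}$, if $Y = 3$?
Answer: $-609$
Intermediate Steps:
$t{\left(P,n \right)} = 3 + \sqrt{2} \sqrt{n}$ ($t{\left(P,n \right)} = \left(3 + \sqrt{n + n}\right) + 0 = \left(3 + \sqrt{2 n}\right) + 0 = \left(3 + \sqrt{2} \sqrt{n}\right) + 0 = 3 + \sqrt{2} \sqrt{n}$)
$v = 144$ ($v = 12^{2} = 144$)
$255 + - 2 v t{\left(4,0 \right)} = 255 + \left(-2\right) 144 \left(3 + \sqrt{2} \sqrt{0}\right) = 255 - 288 \left(3 + \sqrt{2} \cdot 0\right) = 255 - 288 \left(3 + 0\right) = 255 - 864 = -609$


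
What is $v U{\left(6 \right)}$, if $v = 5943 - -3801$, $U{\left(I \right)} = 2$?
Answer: $19488$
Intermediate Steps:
$v = 9744$ ($v = 5943 + 3801 = 9744$)
$v U{\left(6 \right)} = 9744 \cdot 2 = 19488$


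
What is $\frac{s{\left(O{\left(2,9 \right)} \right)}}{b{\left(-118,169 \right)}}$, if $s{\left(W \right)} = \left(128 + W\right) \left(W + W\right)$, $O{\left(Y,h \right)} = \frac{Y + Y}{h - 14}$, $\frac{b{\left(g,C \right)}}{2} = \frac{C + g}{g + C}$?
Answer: $- \frac{2544}{25} \approx -101.76$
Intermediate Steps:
$b{\left(g,C \right)} = 2$ ($b{\left(g,C \right)} = 2 \frac{C + g}{g + C} = 2 \frac{C + g}{C + g} = 2 \cdot 1 = 2$)
$O{\left(Y,h \right)} = \frac{2 Y}{-14 + h}$
$s{\left(W \right)} = 2 W \left(128 + W\right)$ ($s{\left(W \right)} = \left(128 + W\right) 2 W = 2 W \left(128 + W\right)$)
$\frac{s{\left(O{\left(2,9 \right)} \right)}}{b{\left(-118,169 \right)}} = \frac{2 \cdot 2 \cdot 2 \frac{1}{-14 + 9} \left(128 + 2 \cdot 2 \frac{1}{-14 + 9}\right)}{2} = 2 \cdot 2 \cdot 2 \frac{1}{-5} \left(128 + 2 \cdot 2 \frac{1}{-5}\right) \frac{1}{2} = 2 \cdot 2 \cdot 2 \left(- \frac{1}{5}\right) \left(128 + 2 \cdot 2 \left(- \frac{1}{5}\right)\right) \frac{1}{2} = 2 \left(- \frac{4}{5}\right) \left(128 - \frac{4}{5}\right) \frac{1}{2} = 2 \left(- \frac{4}{5}\right) \frac{636}{5} \cdot \frac{1}{2} = \left(- \frac{5088}{25}\right) \frac{1}{2} = - \frac{2544}{25}$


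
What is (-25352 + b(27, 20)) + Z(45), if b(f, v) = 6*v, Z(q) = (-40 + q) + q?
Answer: -25182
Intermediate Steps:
Z(q) = -40 + 2*q
(-25352 + b(27, 20)) + Z(45) = (-25352 + 6*20) + (-40 + 2*45) = (-25352 + 120) + (-40 + 90) = -25232 + 50 = -25182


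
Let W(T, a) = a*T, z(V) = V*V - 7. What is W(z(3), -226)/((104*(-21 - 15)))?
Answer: 113/936 ≈ 0.12073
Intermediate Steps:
z(V) = -7 + V² (z(V) = V² - 7 = -7 + V²)
W(T, a) = T*a
W(z(3), -226)/((104*(-21 - 15))) = ((-7 + 3²)*(-226))/((104*(-21 - 15))) = ((-7 + 9)*(-226))/((104*(-36))) = (2*(-226))/(-3744) = -452*(-1/3744) = 113/936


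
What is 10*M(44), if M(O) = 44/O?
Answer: 10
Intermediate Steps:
10*M(44) = 10*(44/44) = 10*(44*(1/44)) = 10*1 = 10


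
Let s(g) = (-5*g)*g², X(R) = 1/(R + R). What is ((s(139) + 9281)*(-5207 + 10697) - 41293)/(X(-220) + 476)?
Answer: -32414505267320/209439 ≈ -1.5477e+8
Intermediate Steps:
X(R) = 1/(2*R)
s(g) = -5*g³
((s(139) + 9281)*(-5207 + 10697) - 41293)/(X(-220) + 476) = ((-5*139³ + 9281)*(-5207 + 10697) - 41293)/((½)/(-220) + 476) = ((-5*2685619 + 9281)*5490 - 41293)/((½)*(-1/220) + 476) = ((-13428095 + 9281)*5490 - 41293)/(-1/440 + 476) = (-13418814*5490 - 41293)/(209439/440) = (-73669288860 - 41293)*(440/209439) = -73669330153*440/209439 = -32414505267320/209439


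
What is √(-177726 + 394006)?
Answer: 2*√54070 ≈ 465.06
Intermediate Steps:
√(-177726 + 394006) = √216280 = 2*√54070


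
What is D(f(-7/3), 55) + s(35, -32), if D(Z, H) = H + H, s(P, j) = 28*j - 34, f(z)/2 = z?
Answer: -820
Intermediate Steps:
f(z) = 2*z
s(P, j) = -34 + 28*j
D(Z, H) = 2*H
D(f(-7/3), 55) + s(35, -32) = 2*55 + (-34 + 28*(-32)) = 110 + (-34 - 896) = 110 - 930 = -820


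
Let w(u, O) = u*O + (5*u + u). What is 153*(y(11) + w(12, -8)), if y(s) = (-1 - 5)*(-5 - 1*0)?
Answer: 918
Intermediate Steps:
w(u, O) = 6*u + O*u (w(u, O) = O*u + 6*u = 6*u + O*u)
y(s) = 30 (y(s) = -6*(-5 + 0) = -6*(-5) = 30)
153*(y(11) + w(12, -8)) = 153*(30 + 12*(6 - 8)) = 153*(30 + 12*(-2)) = 153*(30 - 24) = 153*6 = 918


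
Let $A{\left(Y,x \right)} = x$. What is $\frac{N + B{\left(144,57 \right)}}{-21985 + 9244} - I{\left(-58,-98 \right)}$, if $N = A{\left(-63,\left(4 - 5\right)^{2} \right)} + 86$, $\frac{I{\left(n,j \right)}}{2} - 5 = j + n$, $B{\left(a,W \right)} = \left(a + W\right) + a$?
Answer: $\frac{1282450}{4247} \approx 301.97$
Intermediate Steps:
$B{\left(a,W \right)} = W + 2 a$ ($B{\left(a,W \right)} = \left(W + a\right) + a = W + 2 a$)
$I{\left(n,j \right)} = 10 + 2 j + 2 n$ ($I{\left(n,j \right)} = 10 + 2 \left(j + n\right) = 10 + \left(2 j + 2 n\right) = 10 + 2 j + 2 n$)
$N = 87$ ($N = \left(4 - 5\right)^{2} + 86 = \left(-1\right)^{2} + 86 = 1 + 86 = 87$)
$\frac{N + B{\left(144,57 \right)}}{-21985 + 9244} - I{\left(-58,-98 \right)} = \frac{87 + \left(57 + 2 \cdot 144\right)}{-21985 + 9244} - \left(10 + 2 \left(-98\right) + 2 \left(-58\right)\right) = \frac{87 + \left(57 + 288\right)}{-12741} - \left(10 - 196 - 116\right) = \left(87 + 345\right) \left(- \frac{1}{12741}\right) - -302 = 432 \left(- \frac{1}{12741}\right) + 302 = - \frac{144}{4247} + 302 = \frac{1282450}{4247}$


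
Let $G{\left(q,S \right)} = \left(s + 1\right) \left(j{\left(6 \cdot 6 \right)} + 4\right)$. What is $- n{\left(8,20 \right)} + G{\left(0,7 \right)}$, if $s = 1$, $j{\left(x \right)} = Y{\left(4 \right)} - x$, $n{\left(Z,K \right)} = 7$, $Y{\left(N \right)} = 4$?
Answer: $-63$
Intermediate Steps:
$j{\left(x \right)} = 4 - x$
$G{\left(q,S \right)} = -56$ ($G{\left(q,S \right)} = \left(1 + 1\right) \left(\left(4 - 6 \cdot 6\right) + 4\right) = 2 \left(\left(4 - 36\right) + 4\right) = 2 \left(-32 + 4\right) = 2 \left(-28\right) = -56$)
$- n{\left(8,20 \right)} + G{\left(0,7 \right)} = \left(-1\right) 7 - 56 = -7 - 56 = -63$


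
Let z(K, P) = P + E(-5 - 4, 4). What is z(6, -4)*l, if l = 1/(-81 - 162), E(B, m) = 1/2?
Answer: 7/486 ≈ 0.014403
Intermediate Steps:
E(B, m) = ½
z(K, P) = ½ + P (z(K, P) = P + ½ = ½ + P)
l = -1/243 (l = 1/(-243) = -1/243 ≈ -0.0041152)
z(6, -4)*l = (½ - 4)*(-1/243) = -7/2*(-1/243) = 7/486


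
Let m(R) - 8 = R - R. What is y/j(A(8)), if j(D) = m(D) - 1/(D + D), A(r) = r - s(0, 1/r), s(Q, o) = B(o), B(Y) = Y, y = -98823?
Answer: -6225849/500 ≈ -12452.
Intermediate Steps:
s(Q, o) = o
A(r) = r - 1/r
m(R) = 8 (m(R) = 8 + (R - R) = 8 + 0 = 8)
j(D) = 8 - 1/(2*D) (j(D) = 8 - 1/(D + D) = 8 - 1/(2*D))
y/j(A(8)) = -98823/(8 - 1/(2*(8 - 1/8))) = -98823/(8 - 1/(2*(8 - 1*⅛))) = -98823/(8 - 1/(2*(8 - ⅛))) = -98823/(8 - 1/(2*63/8)) = -98823/(8 - ½*8/63) = -98823/(8 - 4/63) = -98823/500/63 = -98823*63/500 = -6225849/500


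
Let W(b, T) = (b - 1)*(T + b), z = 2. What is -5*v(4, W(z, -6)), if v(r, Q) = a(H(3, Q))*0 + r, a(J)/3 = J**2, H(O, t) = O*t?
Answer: -20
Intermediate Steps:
W(b, T) = (-1 + b)*(T + b)
a(J) = 3*J**2
v(r, Q) = r (v(r, Q) = (3*(3*Q)**2)*0 + r = (3*(9*Q**2))*0 + r = (27*Q**2)*0 + r = 0 + r = r)
-5*v(4, W(z, -6)) = -5*4 = -20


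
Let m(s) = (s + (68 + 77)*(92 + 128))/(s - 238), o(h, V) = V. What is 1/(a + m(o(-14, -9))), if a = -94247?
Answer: -247/23310900 ≈ -1.0596e-5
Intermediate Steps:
m(s) = (31900 + s)/(-238 + s) (m(s) = (s + 145*220)/(-238 + s) = (s + 31900)/(-238 + s) = (31900 + s)/(-238 + s))
1/(a + m(o(-14, -9))) = 1/(-94247 + (31900 - 9)/(-238 - 9)) = 1/(-94247 + 31891/(-247)) = 1/(-94247 - 1/247*31891) = 1/(-94247 - 31891/247) = 1/(-23310900/247) = -247/23310900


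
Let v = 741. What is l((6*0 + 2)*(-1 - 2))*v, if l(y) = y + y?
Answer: -8892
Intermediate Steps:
l(y) = 2*y
l((6*0 + 2)*(-1 - 2))*v = (2*((6*0 + 2)*(-1 - 2)))*741 = (2*((0 + 2)*(-3)))*741 = (2*(2*(-3)))*741 = (2*(-6))*741 = -12*741 = -8892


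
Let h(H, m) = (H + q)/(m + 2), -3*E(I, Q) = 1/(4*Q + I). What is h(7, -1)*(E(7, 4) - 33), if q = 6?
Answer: -29614/69 ≈ -429.19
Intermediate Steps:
E(I, Q) = -1/(3*(I + 4*Q)) (E(I, Q) = -1/(3*(4*Q + I)) = -1/(3*(I + 4*Q)))
h(H, m) = (6 + H)/(2 + m) (h(H, m) = (H + 6)/(m + 2) = (6 + H)/(2 + m))
h(7, -1)*(E(7, 4) - 33) = ((6 + 7)/(2 - 1))*(-1/(3*7 + 12*4) - 33) = (13/1)*(-1/(21 + 48) - 33) = (1*13)*(-1/69 - 33) = 13*(-1*1/69 - 33) = 13*(-1/69 - 33) = 13*(-2278/69) = -29614/69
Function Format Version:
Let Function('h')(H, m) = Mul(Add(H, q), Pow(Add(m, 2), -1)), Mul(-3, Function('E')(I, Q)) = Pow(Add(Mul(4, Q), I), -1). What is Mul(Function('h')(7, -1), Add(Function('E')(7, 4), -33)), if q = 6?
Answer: Rational(-29614, 69) ≈ -429.19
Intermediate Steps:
Function('E')(I, Q) = Mul(Rational(-1, 3), Pow(Add(I, Mul(4, Q)), -1)) (Function('E')(I, Q) = Mul(Rational(-1, 3), Pow(Add(Mul(4, Q), I), -1)) = Mul(Rational(-1, 3), Pow(Add(I, Mul(4, Q)), -1)))
Function('h')(H, m) = Mul(Pow(Add(2, m), -1), Add(6, H)) (Function('h')(H, m) = Mul(Add(H, 6), Pow(Add(m, 2), -1)) = Mul(Add(6, H), Pow(Add(2, m), -1)) = Mul(Pow(Add(2, m), -1), Add(6, H)))
Mul(Function('h')(7, -1), Add(Function('E')(7, 4), -33)) = Mul(Mul(Pow(Add(2, -1), -1), Add(6, 7)), Add(Mul(-1, Pow(Add(Mul(3, 7), Mul(12, 4)), -1)), -33)) = Mul(Mul(Pow(1, -1), 13), Add(Mul(-1, Pow(Add(21, 48), -1)), -33)) = Mul(Mul(1, 13), Add(Mul(-1, Pow(69, -1)), -33)) = Mul(13, Add(Mul(-1, Rational(1, 69)), -33)) = Mul(13, Add(Rational(-1, 69), -33)) = Mul(13, Rational(-2278, 69)) = Rational(-29614, 69)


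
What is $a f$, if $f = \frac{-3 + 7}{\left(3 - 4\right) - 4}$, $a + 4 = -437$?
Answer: $\frac{1764}{5} \approx 352.8$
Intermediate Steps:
$a = -441$ ($a = -4 - 437 = -441$)
$f = - \frac{4}{5}$ ($f = \frac{4}{-1 - 4} = \frac{4}{-5} = 4 \left(- \frac{1}{5}\right) = - \frac{4}{5} \approx -0.8$)
$a f = \left(-441\right) \left(- \frac{4}{5}\right) = \frac{1764}{5}$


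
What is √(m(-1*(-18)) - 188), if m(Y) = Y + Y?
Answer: 2*I*√38 ≈ 12.329*I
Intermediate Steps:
m(Y) = 2*Y
√(m(-1*(-18)) - 188) = √(2*(-1*(-18)) - 188) = √(2*18 - 188) = √(36 - 188) = √(-152) = 2*I*√38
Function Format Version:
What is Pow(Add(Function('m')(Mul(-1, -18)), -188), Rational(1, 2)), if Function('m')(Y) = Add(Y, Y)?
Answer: Mul(2, I, Pow(38, Rational(1, 2))) ≈ Mul(12.329, I)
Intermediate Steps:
Function('m')(Y) = Mul(2, Y)
Pow(Add(Function('m')(Mul(-1, -18)), -188), Rational(1, 2)) = Pow(Add(Mul(2, Mul(-1, -18)), -188), Rational(1, 2)) = Pow(Add(Mul(2, 18), -188), Rational(1, 2)) = Pow(Add(36, -188), Rational(1, 2)) = Pow(-152, Rational(1, 2)) = Mul(2, I, Pow(38, Rational(1, 2)))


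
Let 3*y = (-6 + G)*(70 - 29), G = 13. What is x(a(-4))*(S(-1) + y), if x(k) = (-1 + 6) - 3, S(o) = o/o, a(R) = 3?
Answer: 580/3 ≈ 193.33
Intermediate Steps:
S(o) = 1
x(k) = 2 (x(k) = 5 - 3 = 2)
y = 287/3 (y = ((-6 + 13)*(70 - 29))/3 = (7*41)/3 = (⅓)*287 = 287/3 ≈ 95.667)
x(a(-4))*(S(-1) + y) = 2*(1 + 287/3) = 2*(290/3) = 580/3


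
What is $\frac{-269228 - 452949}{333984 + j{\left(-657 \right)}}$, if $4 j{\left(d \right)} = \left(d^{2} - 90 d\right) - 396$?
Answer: $- \frac{2888708}{1826319} \approx -1.5817$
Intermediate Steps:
$j{\left(d \right)} = -99 - \frac{45 d}{2} + \frac{d^{2}}{4}$ ($j{\left(d \right)} = \frac{\left(d^{2} - 90 d\right) - 396}{4} = \frac{-396 + d^{2} - 90 d}{4} = -99 - \frac{45 d}{2} + \frac{d^{2}}{4}$)
$\frac{-269228 - 452949}{333984 + j{\left(-657 \right)}} = \frac{-269228 - 452949}{333984 - \left(- \frac{29367}{2} - \frac{431649}{4}\right)} = - \frac{722177}{333984 + \left(-99 + \frac{29565}{2} + \frac{1}{4} \cdot 431649\right)} = - \frac{722177}{333984 + \left(-99 + \frac{29565}{2} + \frac{431649}{4}\right)} = - \frac{722177}{333984 + \frac{490383}{4}} = - \frac{722177}{\frac{1826319}{4}} = \left(-722177\right) \frac{4}{1826319} = - \frac{2888708}{1826319}$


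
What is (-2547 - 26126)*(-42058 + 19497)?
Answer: 646891553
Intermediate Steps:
(-2547 - 26126)*(-42058 + 19497) = -28673*(-22561) = 646891553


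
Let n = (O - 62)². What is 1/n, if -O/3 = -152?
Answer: 1/155236 ≈ 6.4418e-6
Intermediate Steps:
O = 456 (O = -3*(-152) = 456)
n = 155236 (n = (456 - 62)² = 394² = 155236)
1/n = 1/155236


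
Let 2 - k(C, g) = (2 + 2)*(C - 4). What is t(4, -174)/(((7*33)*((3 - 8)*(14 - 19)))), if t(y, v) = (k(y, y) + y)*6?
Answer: 12/1925 ≈ 0.0062338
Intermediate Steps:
k(C, g) = 18 - 4*C (k(C, g) = 2 - (2 + 2)*(C - 4) = 2 - 4*(-4 + C) = 2 - (-16 + 4*C) = 2 + (16 - 4*C) = 18 - 4*C)
t(y, v) = 108 - 18*y (t(y, v) = ((18 - 4*y) + y)*6 = (18 - 3*y)*6 = 108 - 18*y)
t(4, -174)/(((7*33)*((3 - 8)*(14 - 19)))) = (108 - 18*4)/(((7*33)*((3 - 8)*(14 - 19)))) = (108 - 72)/((231*(-5*(-5)))) = 36/((231*25)) = 36/5775 = 36*(1/5775) = 12/1925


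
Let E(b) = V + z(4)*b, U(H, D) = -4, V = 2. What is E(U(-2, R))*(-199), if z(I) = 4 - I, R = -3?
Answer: -398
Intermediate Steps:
E(b) = 2 (E(b) = 2 + (4 - 1*4)*b = 2 + (4 - 4)*b = 2 + 0*b = 2 + 0 = 2)
E(U(-2, R))*(-199) = 2*(-199) = -398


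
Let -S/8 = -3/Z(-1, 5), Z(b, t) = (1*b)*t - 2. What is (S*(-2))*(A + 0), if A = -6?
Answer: -288/7 ≈ -41.143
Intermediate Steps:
Z(b, t) = -2 + b*t (Z(b, t) = b*t - 2 = -2 + b*t)
S = -24/7 (S = -(-24)/(-2 - 1*5) = -(-24)/(-2 - 5) = -(-24)/(-7) = -(-24)*(-1)/7 = -8*3/7 = -24/7 ≈ -3.4286)
(S*(-2))*(A + 0) = (-24/7*(-2))*(-6 + 0) = (48/7)*(-6) = -288/7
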